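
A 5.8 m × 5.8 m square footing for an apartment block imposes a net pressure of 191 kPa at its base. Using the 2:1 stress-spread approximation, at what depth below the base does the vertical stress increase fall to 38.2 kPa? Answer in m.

z ≈ 7.17 m

2:1 spreading — at depth z the loaded area has grown by z in each plan dimension:
qB²/(B+z)² = Δσ_z ⇒ z = B(√(q/Δσ_z) − 1) = 5.8×(√(191/38.2) − 1) = 7.169 m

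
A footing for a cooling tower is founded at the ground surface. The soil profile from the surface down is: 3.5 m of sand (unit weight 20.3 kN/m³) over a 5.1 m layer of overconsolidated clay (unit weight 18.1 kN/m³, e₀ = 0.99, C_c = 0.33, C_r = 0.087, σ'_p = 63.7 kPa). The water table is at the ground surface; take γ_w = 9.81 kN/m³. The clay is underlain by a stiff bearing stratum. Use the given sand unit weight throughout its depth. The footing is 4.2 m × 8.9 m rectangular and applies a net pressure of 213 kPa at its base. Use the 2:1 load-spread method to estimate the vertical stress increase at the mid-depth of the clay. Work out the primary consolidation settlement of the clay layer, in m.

S_c ≈ 0.209 m

Mid-depth of clay below the ground surface: z = 3.5 + 5.1/2 = 6.05 m.
Total vertical stress at mid-clay: σ_v = 20.3×3.5 + 18.1×2.55 = 117.2 kPa.
Pore pressure: u = 9.81×(6.05 − 0) = 59.351 kPa.
Initial effective stress: σ'_0 = σ_v − u = 117.2 − 59.351 = 57.849 kPa.
Stress increase at mid-clay by the 2:1 spreading method:
Δσ = qBL/((B+z)(L+z)) = 213×4.2×8.9/((4.2+6.05)(8.9+6.05)) = 51.958 kPa
Final effective stress: σ'_f = 57.849 + 51.958 = 109.81 kPa.
σ'_f = 109.81 > σ'_p = 63.7 kPa, so the stress path crosses the preconsolidation pressure — recompression up to σ'_p, then virgin compression beyond:
S_c = H/(1+e₀)·[C_r·log₁₀(σ'_p/σ'_0) + C_c·log₁₀(σ'_f/σ'_p)]
    = 5.1/1.99 × [0.087×log₁₀(63.7/57.849) + 0.33×log₁₀(109.81/63.7)]
    = 2.5628 × [0.0036404 + 0.078046] = 0.2093 m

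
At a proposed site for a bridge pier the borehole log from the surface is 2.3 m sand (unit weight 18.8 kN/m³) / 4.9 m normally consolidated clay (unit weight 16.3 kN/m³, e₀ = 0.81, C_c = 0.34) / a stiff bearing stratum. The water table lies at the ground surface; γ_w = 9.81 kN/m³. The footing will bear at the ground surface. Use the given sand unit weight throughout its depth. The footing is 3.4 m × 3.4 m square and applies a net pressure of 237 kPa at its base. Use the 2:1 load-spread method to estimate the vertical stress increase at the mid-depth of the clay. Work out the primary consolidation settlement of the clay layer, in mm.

S_c ≈ 302 mm

Mid-depth of clay below the ground surface: z = 2.3 + 4.9/2 = 4.75 m.
Total vertical stress at mid-clay: σ_v = 18.8×2.3 + 16.3×2.45 = 83.175 kPa.
Pore pressure: u = 9.81×(4.75 − 0) = 46.598 kPa.
Initial effective stress: σ'_0 = σ_v − u = 83.175 − 46.598 = 36.577 kPa.
Stress increase at mid-clay by the 2:1 spreading method:
Δσ = qBL/((B+z)(L+z)) = 237×3.4×3.4/((3.4+4.75)(3.4+4.75)) = 41.247 kPa
Final effective stress: σ'_f = σ'_0 + Δσ = 36.577 + 41.247 = 77.824 kPa.
Normally consolidated clay, so the full stress increment lies on the virgin compression line:
S_c = C_c·H/(1+e₀)·log₁₀(σ'_f/σ'_0) = 0.34×4.9/(1+0.81)×log₁₀(77.824/36.577)
    = 0.92044 × 0.32791 = 0.3018 m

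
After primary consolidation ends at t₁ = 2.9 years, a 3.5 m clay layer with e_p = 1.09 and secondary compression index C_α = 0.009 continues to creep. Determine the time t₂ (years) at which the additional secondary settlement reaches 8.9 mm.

t₂ ≈ 11.3 years

S_s = C_α·H/(1+e_p)·log₁₀(t₂/t₁) ⇒ log₁₀(t₂/t₁) = S_s·(1+e_p)/(C_α·H).
log₁₀(t₂/t₁) = 0.0089 × (1+1.09) / (0.009×3.5) = 0.5905
t₂ = t₁ × 10^0.5905 = 2.9 × 3.895 = 11.3 years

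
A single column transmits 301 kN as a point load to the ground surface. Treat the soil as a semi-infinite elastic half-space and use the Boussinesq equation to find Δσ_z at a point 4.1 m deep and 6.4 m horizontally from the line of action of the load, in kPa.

Δσ_z ≈ 0.39 kPa

Boussinesq vertical stress below a point load on an elastic half-space:
Δσ_z = 3P/(2πz²) · [1 + (r/z)²]^(−5/2)
r/z = 6.4/4.1 = 1.561; [1+(r/z)²]^(−5/2) = 0.045673.
Δσ_z = 3×301/(2π×4.1²) × 0.045673 = 8.5495 × 0.045673 = 0.3905 kPa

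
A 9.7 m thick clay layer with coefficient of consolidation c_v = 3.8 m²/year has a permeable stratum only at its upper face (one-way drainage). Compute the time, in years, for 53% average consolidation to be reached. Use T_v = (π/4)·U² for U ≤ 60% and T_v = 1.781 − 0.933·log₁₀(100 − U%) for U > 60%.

Drainage path length: H_d = H = 9.7 m (single drainage).
U ≤ 60%: T_v = (π/4)·U² = (π/4)×0.53² = 0.22062.
t = T_v·H_d²/c_v = 0.22062×9.7²/3.8 = 5.463 years.

t ≈ 5.46 years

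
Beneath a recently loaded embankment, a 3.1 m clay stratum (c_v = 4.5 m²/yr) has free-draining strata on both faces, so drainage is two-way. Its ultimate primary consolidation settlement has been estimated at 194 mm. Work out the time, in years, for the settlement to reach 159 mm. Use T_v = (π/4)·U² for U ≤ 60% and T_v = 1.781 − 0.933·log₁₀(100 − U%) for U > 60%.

t ≈ 0.325 years

Drainage path length: H_d = H/2 = 1.55 m (double drainage).
U = S(t)/S_ult = 159/194 = 0.8196.
U > 60%: T_v = 1.781 − 0.933·log₁₀(100 − 81.959) = 0.6089.
t = T_v·H_d²/c_v = 0.6089×1.55²/4.5 = 0.3251 years.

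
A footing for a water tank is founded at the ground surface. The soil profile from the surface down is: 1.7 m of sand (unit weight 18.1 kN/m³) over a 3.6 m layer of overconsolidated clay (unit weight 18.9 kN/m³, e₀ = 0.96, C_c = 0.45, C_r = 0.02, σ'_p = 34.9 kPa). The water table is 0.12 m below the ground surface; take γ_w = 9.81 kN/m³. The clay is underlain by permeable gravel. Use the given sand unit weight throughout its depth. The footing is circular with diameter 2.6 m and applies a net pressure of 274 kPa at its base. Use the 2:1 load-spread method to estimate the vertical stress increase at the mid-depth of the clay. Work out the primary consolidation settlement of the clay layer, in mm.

Mid-depth of clay below the ground surface: z = 1.7 + 3.6/2 = 3.5 m.
Total vertical stress at mid-clay: σ_v = 18.1×1.7 + 18.9×1.8 = 64.79 kPa.
Pore pressure: u = 9.81×(3.5 − 0.12) = 33.158 kPa.
Initial effective stress: σ'_0 = σ_v − u = 64.79 − 33.158 = 31.632 kPa.
Stress increase at mid-clay by the 2:1 spreading method:
Δσ ≈ qD²/(D+z)² = 274×2.6²/(2.6+3.5)² = 49.778 kPa
Final effective stress: σ'_f = 31.632 + 49.778 = 81.41 kPa.
σ'_f = 81.41 > σ'_p = 34.9 kPa, so the stress path crosses the preconsolidation pressure — recompression up to σ'_p, then virgin compression beyond:
S_c = H/(1+e₀)·[C_r·log₁₀(σ'_p/σ'_0) + C_c·log₁₀(σ'_f/σ'_p)]
    = 3.6/1.96 × [0.02×log₁₀(34.9/31.632) + 0.45×log₁₀(81.41/34.9)]
    = 1.8367 × [0.00085398 + 0.16553] = 0.3056 m

S_c ≈ 306 mm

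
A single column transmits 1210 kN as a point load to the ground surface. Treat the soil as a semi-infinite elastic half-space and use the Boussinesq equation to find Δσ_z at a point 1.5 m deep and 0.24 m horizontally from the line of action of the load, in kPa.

Boussinesq vertical stress below a point load on an elastic half-space:
Δσ_z = 3P/(2πz²) · [1 + (r/z)²]^(−5/2)
r/z = 0.24/1.5 = 0.16; [1+(r/z)²]^(−5/2) = 0.93876.
Δσ_z = 3×1210/(2π×1.5²) × 0.93876 = 256.77 × 0.93876 = 241 kPa

Δσ_z ≈ 241 kPa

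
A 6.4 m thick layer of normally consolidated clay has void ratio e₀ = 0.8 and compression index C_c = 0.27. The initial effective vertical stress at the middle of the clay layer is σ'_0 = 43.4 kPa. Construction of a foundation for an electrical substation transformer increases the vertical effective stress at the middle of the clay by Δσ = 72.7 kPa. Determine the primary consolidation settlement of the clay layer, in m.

S_c ≈ 0.41 m

Final effective stress: σ'_f = σ'_0 + Δσ = 43.4 + 72.7 = 116.1 kPa.
Normally consolidated clay, so the full stress increment lies on the virgin compression line:
S_c = C_c·H/(1+e₀)·log₁₀(σ'_f/σ'_0) = 0.27×6.4/(1+0.8)×log₁₀(116.1/43.4)
    = 0.96 × 0.42734 = 0.4102 m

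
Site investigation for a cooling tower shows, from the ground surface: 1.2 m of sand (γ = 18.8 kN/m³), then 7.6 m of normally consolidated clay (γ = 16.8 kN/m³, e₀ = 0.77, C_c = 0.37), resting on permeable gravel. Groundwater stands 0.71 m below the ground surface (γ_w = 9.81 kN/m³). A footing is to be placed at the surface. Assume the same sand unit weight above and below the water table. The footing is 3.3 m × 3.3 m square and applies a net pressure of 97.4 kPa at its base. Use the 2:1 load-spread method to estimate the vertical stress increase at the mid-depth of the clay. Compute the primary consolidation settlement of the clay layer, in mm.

Mid-depth of clay below the ground surface: z = 1.2 + 7.6/2 = 5 m.
Total vertical stress at mid-clay: σ_v = 18.8×1.2 + 16.8×3.8 = 86.4 kPa.
Pore pressure: u = 9.81×(5 − 0.71) = 42.085 kPa.
Initial effective stress: σ'_0 = σ_v − u = 86.4 − 42.085 = 44.315 kPa.
Stress increase at mid-clay by the 2:1 spreading method:
Δσ = qBL/((B+z)(L+z)) = 97.4×3.3×3.3/((3.3+5)(3.3+5)) = 15.397 kPa
Final effective stress: σ'_f = σ'_0 + Δσ = 44.315 + 15.397 = 59.712 kPa.
Normally consolidated clay, so the full stress increment lies on the virgin compression line:
S_c = C_c·H/(1+e₀)·log₁₀(σ'_f/σ'_0) = 0.37×7.6/(1+0.77)×log₁₀(59.712/44.315)
    = 1.5887 × 0.12951 = 0.2058 m

S_c ≈ 206 mm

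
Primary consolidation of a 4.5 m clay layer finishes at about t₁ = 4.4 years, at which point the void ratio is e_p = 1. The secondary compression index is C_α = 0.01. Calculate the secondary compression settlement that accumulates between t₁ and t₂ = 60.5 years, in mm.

S_s ≈ 25.6 mm

Secondary compression: S_s = C_α·H/(1+e_p)·log₁₀(t₂/t₁)
S_s = 0.01×4.5/(1+1)×log₁₀(60.5/4.4)
    = 0.0225 × 1.138 = 0.02561 m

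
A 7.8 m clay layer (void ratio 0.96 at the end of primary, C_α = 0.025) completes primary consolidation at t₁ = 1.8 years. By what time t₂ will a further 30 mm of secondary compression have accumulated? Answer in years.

S_s = C_α·H/(1+e_p)·log₁₀(t₂/t₁) ⇒ log₁₀(t₂/t₁) = S_s·(1+e_p)/(C_α·H).
log₁₀(t₂/t₁) = 0.03 × (1+0.96) / (0.025×7.8) = 0.3015
t₂ = t₁ × 10^0.3015 = 1.8 × 2.002 = 3.604 years

t₂ ≈ 3.6 years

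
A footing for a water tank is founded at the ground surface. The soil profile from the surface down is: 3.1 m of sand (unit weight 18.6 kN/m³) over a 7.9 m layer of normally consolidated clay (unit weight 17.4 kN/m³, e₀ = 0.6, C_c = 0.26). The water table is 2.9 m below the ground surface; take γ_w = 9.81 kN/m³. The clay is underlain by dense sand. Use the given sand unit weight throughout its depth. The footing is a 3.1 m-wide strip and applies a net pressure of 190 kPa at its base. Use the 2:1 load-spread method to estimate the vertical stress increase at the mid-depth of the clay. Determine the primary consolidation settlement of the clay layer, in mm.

S_c ≈ 288 mm

Mid-depth of clay below the ground surface: z = 3.1 + 7.9/2 = 7.05 m.
Total vertical stress at mid-clay: σ_v = 18.6×3.1 + 17.4×3.95 = 126.39 kPa.
Pore pressure: u = 9.81×(7.05 − 2.9) = 40.712 kPa.
Initial effective stress: σ'_0 = σ_v − u = 126.39 − 40.712 = 85.678 kPa.
Stress increase at mid-clay by the 2:1 spreading method:
Δσ = qB/(B+z) = 190×3.1/(3.1+7.05) = 58.03 kPa
Final effective stress: σ'_f = σ'_0 + Δσ = 85.678 + 58.03 = 143.71 kPa.
Normally consolidated clay, so the full stress increment lies on the virgin compression line:
S_c = C_c·H/(1+e₀)·log₁₀(σ'_f/σ'_0) = 0.26×7.9/(1+0.6)×log₁₀(143.71/85.678)
    = 1.2838 × 0.22462 = 0.2884 m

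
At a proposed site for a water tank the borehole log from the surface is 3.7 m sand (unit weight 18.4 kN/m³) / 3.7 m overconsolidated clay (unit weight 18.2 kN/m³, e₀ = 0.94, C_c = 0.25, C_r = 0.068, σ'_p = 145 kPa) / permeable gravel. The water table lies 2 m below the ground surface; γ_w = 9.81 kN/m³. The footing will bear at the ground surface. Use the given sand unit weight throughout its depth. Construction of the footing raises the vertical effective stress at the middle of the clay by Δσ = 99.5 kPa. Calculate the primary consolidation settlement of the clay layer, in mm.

S_c ≈ 72.1 mm

Mid-depth of clay below the ground surface: z = 3.7 + 3.7/2 = 5.55 m.
Total vertical stress at mid-clay: σ_v = 18.4×3.7 + 18.2×1.85 = 101.75 kPa.
Pore pressure: u = 9.81×(5.55 − 2) = 34.825 kPa.
Initial effective stress: σ'_0 = σ_v − u = 101.75 − 34.825 = 66.925 kPa.
Final effective stress: σ'_f = 66.925 + 99.5 = 166.43 kPa.
σ'_f = 166.43 > σ'_p = 145 kPa, so the stress path crosses the preconsolidation pressure — recompression up to σ'_p, then virgin compression beyond:
S_c = H/(1+e₀)·[C_r·log₁₀(σ'_p/σ'_0) + C_c·log₁₀(σ'_f/σ'_p)]
    = 3.7/1.94 × [0.068×log₁₀(145/66.925) + 0.25×log₁₀(166.43/145)]
    = 1.9072 × [0.022833 + 0.014966] = 0.07209 m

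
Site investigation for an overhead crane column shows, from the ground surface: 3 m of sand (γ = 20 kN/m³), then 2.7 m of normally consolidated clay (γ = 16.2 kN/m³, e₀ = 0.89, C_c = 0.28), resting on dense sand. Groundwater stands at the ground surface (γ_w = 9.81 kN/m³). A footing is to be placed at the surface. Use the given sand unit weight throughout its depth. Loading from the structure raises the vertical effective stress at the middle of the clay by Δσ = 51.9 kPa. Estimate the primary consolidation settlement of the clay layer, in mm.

Mid-depth of clay below the ground surface: z = 3 + 2.7/2 = 4.35 m.
Total vertical stress at mid-clay: σ_v = 20×3 + 16.2×1.35 = 81.87 kPa.
Pore pressure: u = 9.81×(4.35 − 0) = 42.673 kPa.
Initial effective stress: σ'_0 = σ_v − u = 81.87 − 42.673 = 39.197 kPa.
Final effective stress: σ'_f = σ'_0 + Δσ = 39.197 + 51.9 = 91.097 kPa.
Normally consolidated clay, so the full stress increment lies on the virgin compression line:
S_c = C_c·H/(1+e₀)·log₁₀(σ'_f/σ'_0) = 0.28×2.7/(1+0.89)×log₁₀(91.097/39.197)
    = 0.4 × 0.36625 = 0.1465 m

S_c ≈ 147 mm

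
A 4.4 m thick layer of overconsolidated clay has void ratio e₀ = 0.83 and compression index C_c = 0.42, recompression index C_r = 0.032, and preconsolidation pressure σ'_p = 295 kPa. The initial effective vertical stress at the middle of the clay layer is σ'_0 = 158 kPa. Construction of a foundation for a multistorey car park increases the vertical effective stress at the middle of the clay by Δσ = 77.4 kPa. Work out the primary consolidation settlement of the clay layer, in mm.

Final effective stress: σ'_f = 158 + 77.4 = 235.4 kPa.
σ'_f = 235.4 ≤ σ'_p = 295 kPa, so the clay remains overconsolidated and only the recompression index applies:
S_c = C_r·H/(1+e₀)·log₁₀(σ'_f/σ'_0) = 0.032×4.4/1.83×log₁₀(235.4/158)
    = 0.076941 × 0.17315 = 0.01332 m

S_c ≈ 13.3 mm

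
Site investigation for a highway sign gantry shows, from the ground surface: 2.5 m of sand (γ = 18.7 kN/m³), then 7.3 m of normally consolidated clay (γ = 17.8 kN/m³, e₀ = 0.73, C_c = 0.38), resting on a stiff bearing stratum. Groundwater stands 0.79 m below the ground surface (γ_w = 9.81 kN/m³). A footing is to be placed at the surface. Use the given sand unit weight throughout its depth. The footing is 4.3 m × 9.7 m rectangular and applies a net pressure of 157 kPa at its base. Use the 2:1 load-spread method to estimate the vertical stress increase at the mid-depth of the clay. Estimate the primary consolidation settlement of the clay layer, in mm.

Mid-depth of clay below the ground surface: z = 2.5 + 7.3/2 = 6.15 m.
Total vertical stress at mid-clay: σ_v = 18.7×2.5 + 17.8×3.65 = 111.72 kPa.
Pore pressure: u = 9.81×(6.15 − 0.79) = 52.582 kPa.
Initial effective stress: σ'_0 = σ_v − u = 111.72 − 52.582 = 59.138 kPa.
Stress increase at mid-clay by the 2:1 spreading method:
Δσ = qBL/((B+z)(L+z)) = 157×4.3×9.7/((4.3+6.15)(9.7+6.15)) = 39.536 kPa
Final effective stress: σ'_f = σ'_0 + Δσ = 59.138 + 39.536 = 98.674 kPa.
Normally consolidated clay, so the full stress increment lies on the virgin compression line:
S_c = C_c·H/(1+e₀)·log₁₀(σ'_f/σ'_0) = 0.38×7.3/(1+0.73)×log₁₀(98.674/59.138)
    = 1.6035 × 0.22234 = 0.3565 m

S_c ≈ 357 mm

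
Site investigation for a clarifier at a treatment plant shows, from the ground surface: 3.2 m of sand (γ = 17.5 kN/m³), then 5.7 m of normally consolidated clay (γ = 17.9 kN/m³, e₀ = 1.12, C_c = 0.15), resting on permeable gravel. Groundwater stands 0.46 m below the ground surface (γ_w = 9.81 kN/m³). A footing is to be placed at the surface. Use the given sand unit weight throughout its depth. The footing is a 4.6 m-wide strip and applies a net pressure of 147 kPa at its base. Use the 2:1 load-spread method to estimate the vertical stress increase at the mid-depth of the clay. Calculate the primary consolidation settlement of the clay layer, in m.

Mid-depth of clay below the ground surface: z = 3.2 + 5.7/2 = 6.05 m.
Total vertical stress at mid-clay: σ_v = 17.5×3.2 + 17.9×2.85 = 107.02 kPa.
Pore pressure: u = 9.81×(6.05 − 0.46) = 54.838 kPa.
Initial effective stress: σ'_0 = σ_v − u = 107.02 − 54.838 = 52.182 kPa.
Stress increase at mid-clay by the 2:1 spreading method:
Δσ = qB/(B+z) = 147×4.6/(4.6+6.05) = 63.493 kPa
Final effective stress: σ'_f = σ'_0 + Δσ = 52.182 + 63.493 = 115.68 kPa.
Normally consolidated clay, so the full stress increment lies on the virgin compression line:
S_c = C_c·H/(1+e₀)·log₁₀(σ'_f/σ'_0) = 0.15×5.7/(1+1.12)×log₁₀(115.68/52.182)
    = 0.4033 × 0.34574 = 0.1394 m

S_c ≈ 0.139 m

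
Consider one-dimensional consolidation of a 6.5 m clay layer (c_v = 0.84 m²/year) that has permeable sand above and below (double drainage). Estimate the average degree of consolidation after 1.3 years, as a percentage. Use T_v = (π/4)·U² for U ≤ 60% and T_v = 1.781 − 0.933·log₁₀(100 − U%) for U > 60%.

Drainage path length: H_d = H/2 = 3.25 m (double drainage).
T_v = c_v·t/H_d² = 0.84×1.3/3.25² = 0.10338.
T_v = 0.10338 corresponds to the U ≤ 60% branch:
U = √(4T_v/π) = 0.3628

U ≈ 36.3 %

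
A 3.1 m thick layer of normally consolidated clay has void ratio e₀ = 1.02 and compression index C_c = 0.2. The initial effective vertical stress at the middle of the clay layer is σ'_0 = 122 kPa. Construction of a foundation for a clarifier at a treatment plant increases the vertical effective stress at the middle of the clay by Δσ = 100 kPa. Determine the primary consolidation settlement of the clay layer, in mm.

S_c ≈ 79.8 mm

Final effective stress: σ'_f = σ'_0 + Δσ = 122 + 100 = 222 kPa.
Normally consolidated clay, so the full stress increment lies on the virgin compression line:
S_c = C_c·H/(1+e₀)·log₁₀(σ'_f/σ'_0) = 0.2×3.1/(1+1.02)×log₁₀(222/122)
    = 0.30693 × 0.25999 = 0.0798 m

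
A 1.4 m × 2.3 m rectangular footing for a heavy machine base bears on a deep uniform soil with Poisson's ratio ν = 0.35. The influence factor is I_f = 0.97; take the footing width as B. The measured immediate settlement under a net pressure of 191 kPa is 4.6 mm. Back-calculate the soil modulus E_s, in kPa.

S_e = q·B·(1−ν²)/E_s · I_f  ⇒  E_s = q·B·(1−ν²)·I_f / S_e.
E_s = 191 × 1.4 × 0.8775 × 0.97 / 0.0046 = 49480 kPa

E_s ≈ 49500 kPa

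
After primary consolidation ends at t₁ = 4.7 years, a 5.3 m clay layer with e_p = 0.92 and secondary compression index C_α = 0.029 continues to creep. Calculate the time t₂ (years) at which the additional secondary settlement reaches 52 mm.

t₂ ≈ 21 years

S_s = C_α·H/(1+e_p)·log₁₀(t₂/t₁) ⇒ log₁₀(t₂/t₁) = S_s·(1+e_p)/(C_α·H).
log₁₀(t₂/t₁) = 0.052 × (1+0.92) / (0.029×5.3) = 0.6496
t₂ = t₁ × 10^0.6496 = 4.7 × 4.462 = 20.97 years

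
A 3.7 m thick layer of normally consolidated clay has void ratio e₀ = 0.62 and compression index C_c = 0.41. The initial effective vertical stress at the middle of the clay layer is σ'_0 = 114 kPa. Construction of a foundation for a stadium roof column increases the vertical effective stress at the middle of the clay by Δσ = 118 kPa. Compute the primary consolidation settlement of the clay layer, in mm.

Final effective stress: σ'_f = σ'_0 + Δσ = 114 + 118 = 232 kPa.
Normally consolidated clay, so the full stress increment lies on the virgin compression line:
S_c = C_c·H/(1+e₀)·log₁₀(σ'_f/σ'_0) = 0.41×3.7/(1+0.62)×log₁₀(232/114)
    = 0.93642 × 0.30858 = 0.289 m

S_c ≈ 289 mm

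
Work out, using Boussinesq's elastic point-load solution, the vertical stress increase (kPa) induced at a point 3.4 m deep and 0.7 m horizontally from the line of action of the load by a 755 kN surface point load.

Boussinesq vertical stress below a point load on an elastic half-space:
Δσ_z = 3P/(2πz²) · [1 + (r/z)²]^(−5/2)
r/z = 0.7/3.4 = 0.20588; [1+(r/z)²]^(−5/2) = 0.90142.
Δσ_z = 3×755/(2π×3.4²) × 0.90142 = 31.184 × 0.90142 = 28.11 kPa

Δσ_z ≈ 28.1 kPa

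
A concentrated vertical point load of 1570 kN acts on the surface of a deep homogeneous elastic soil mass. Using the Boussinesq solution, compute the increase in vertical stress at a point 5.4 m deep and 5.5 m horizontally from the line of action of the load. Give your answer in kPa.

Boussinesq vertical stress below a point load on an elastic half-space:
Δσ_z = 3P/(2πz²) · [1 + (r/z)²]^(−5/2)
r/z = 5.5/5.4 = 1.0185; [1+(r/z)²]^(−5/2) = 0.16878.
Δσ_z = 3×1570/(2π×5.4²) × 0.16878 = 25.707 × 0.16878 = 4.339 kPa

Δσ_z ≈ 4.34 kPa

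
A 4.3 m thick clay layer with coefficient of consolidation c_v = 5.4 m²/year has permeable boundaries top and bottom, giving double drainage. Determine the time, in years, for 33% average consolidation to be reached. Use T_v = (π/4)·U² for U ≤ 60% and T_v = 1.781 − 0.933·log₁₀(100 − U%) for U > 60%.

Drainage path length: H_d = H/2 = 2.15 m (double drainage).
U ≤ 60%: T_v = (π/4)·U² = (π/4)×0.33² = 0.08553.
t = T_v·H_d²/c_v = 0.08553×2.15²/5.4 = 0.07322 years.

t ≈ 0.0732 years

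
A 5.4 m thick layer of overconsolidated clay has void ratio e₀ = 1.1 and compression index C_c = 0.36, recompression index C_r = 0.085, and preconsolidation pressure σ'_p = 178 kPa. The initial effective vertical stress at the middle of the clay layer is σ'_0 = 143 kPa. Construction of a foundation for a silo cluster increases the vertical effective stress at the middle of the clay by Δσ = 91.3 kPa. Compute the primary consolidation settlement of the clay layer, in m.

S_c ≈ 0.131 m

Final effective stress: σ'_f = 143 + 91.3 = 234.3 kPa.
σ'_f = 234.3 > σ'_p = 178 kPa, so the stress path crosses the preconsolidation pressure — recompression up to σ'_p, then virgin compression beyond:
S_c = H/(1+e₀)·[C_r·log₁₀(σ'_p/σ'_0) + C_c·log₁₀(σ'_f/σ'_p)]
    = 5.4/2.1 × [0.085×log₁₀(178/143) + 0.36×log₁₀(234.3/178)]
    = 2.5714 × [0.0080821 + 0.042967] = 0.1313 m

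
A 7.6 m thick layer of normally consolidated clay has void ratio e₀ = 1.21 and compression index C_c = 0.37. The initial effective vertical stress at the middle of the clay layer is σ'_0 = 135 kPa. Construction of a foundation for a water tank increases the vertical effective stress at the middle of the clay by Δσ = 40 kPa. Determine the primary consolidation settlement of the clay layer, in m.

Final effective stress: σ'_f = σ'_0 + Δσ = 135 + 40 = 175 kPa.
Normally consolidated clay, so the full stress increment lies on the virgin compression line:
S_c = C_c·H/(1+e₀)·log₁₀(σ'_f/σ'_0) = 0.37×7.6/(1+1.21)×log₁₀(175/135)
    = 1.2724 × 0.1127 = 0.1434 m

S_c ≈ 0.143 m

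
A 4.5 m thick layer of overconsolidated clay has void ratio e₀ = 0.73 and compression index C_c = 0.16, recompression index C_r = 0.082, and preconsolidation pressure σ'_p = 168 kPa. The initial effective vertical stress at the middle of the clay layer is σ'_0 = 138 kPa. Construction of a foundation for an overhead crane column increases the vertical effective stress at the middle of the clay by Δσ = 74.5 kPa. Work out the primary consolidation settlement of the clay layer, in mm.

Final effective stress: σ'_f = 138 + 74.5 = 212.5 kPa.
σ'_f = 212.5 > σ'_p = 168 kPa, so the stress path crosses the preconsolidation pressure — recompression up to σ'_p, then virgin compression beyond:
S_c = H/(1+e₀)·[C_r·log₁₀(σ'_p/σ'_0) + C_c·log₁₀(σ'_f/σ'_p)]
    = 4.5/1.73 × [0.082×log₁₀(168/138) + 0.16×log₁₀(212.5/168)]
    = 2.6012 × [0.0070053 + 0.016328] = 0.06069 m

S_c ≈ 60.7 mm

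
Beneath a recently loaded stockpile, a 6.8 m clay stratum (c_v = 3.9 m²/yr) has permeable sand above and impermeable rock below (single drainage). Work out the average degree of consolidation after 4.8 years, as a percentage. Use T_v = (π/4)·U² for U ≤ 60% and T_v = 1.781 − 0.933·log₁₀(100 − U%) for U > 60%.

Drainage path length: H_d = H = 6.8 m (single drainage).
T_v = c_v·t/H_d² = 3.9×4.8/6.8² = 0.40484.
T_v = 0.40484 corresponds to the U > 60% branch:
U = 1 − 10^((1.781 − T_v)/0.933)/100 = 0.7015

U ≈ 70.1 %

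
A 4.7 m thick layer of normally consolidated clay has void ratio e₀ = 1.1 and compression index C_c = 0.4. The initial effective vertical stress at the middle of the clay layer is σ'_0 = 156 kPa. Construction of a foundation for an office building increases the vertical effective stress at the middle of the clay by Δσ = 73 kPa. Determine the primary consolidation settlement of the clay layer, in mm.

S_c ≈ 149 mm

Final effective stress: σ'_f = σ'_0 + Δσ = 156 + 73 = 229 kPa.
Normally consolidated clay, so the full stress increment lies on the virgin compression line:
S_c = C_c·H/(1+e₀)·log₁₀(σ'_f/σ'_0) = 0.4×4.7/(1+1.1)×log₁₀(229/156)
    = 0.89524 × 0.16671 = 0.1492 m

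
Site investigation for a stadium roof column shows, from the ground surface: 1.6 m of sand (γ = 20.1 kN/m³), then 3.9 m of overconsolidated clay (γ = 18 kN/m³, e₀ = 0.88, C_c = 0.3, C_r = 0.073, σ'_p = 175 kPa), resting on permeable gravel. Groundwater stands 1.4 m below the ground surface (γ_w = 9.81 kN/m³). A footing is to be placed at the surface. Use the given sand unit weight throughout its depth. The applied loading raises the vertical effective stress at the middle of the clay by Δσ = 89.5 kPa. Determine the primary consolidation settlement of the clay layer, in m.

Mid-depth of clay below the ground surface: z = 1.6 + 3.9/2 = 3.55 m.
Total vertical stress at mid-clay: σ_v = 20.1×1.6 + 18×1.95 = 67.26 kPa.
Pore pressure: u = 9.81×(3.55 − 1.4) = 21.091 kPa.
Initial effective stress: σ'_0 = σ_v − u = 67.26 − 21.091 = 46.169 kPa.
Final effective stress: σ'_f = 46.169 + 89.5 = 135.67 kPa.
σ'_f = 135.67 ≤ σ'_p = 175 kPa, so the clay remains overconsolidated and only the recompression index applies:
S_c = C_r·H/(1+e₀)·log₁₀(σ'_f/σ'_0) = 0.073×3.9/1.88×log₁₀(135.67/46.169)
    = 0.15144 × 0.46813 = 0.07089 m

S_c ≈ 0.0709 m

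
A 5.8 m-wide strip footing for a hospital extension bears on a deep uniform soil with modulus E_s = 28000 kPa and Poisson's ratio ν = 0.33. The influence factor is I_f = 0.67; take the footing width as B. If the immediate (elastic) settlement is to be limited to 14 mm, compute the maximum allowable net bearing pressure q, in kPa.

q ≈ 113 kPa

S_e = q·B·(1−ν²)/E_s · I_f  ⇒  q = S_e·E_s / (B·(1−ν²)·I_f).
q = 0.014 × 28000 / (5.8 × 0.8911 × 0.67) = 113.2 kPa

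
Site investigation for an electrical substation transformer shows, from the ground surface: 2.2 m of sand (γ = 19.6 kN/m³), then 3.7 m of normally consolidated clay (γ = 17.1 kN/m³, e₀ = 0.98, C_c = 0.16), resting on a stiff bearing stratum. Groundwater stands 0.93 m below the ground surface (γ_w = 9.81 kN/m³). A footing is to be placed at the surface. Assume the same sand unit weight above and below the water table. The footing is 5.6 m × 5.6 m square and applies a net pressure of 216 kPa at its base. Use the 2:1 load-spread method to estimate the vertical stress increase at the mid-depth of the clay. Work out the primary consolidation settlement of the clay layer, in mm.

Mid-depth of clay below the ground surface: z = 2.2 + 3.7/2 = 4.05 m.
Total vertical stress at mid-clay: σ_v = 19.6×2.2 + 17.1×1.85 = 74.755 kPa.
Pore pressure: u = 9.81×(4.05 − 0.93) = 30.607 kPa.
Initial effective stress: σ'_0 = σ_v − u = 74.755 − 30.607 = 44.148 kPa.
Stress increase at mid-clay by the 2:1 spreading method:
Δσ = qBL/((B+z)(L+z)) = 216×5.6×5.6/((5.6+4.05)(5.6+4.05)) = 72.74 kPa
Final effective stress: σ'_f = σ'_0 + Δσ = 44.148 + 72.74 = 116.89 kPa.
Normally consolidated clay, so the full stress increment lies on the virgin compression line:
S_c = C_c·H/(1+e₀)·log₁₀(σ'_f/σ'_0) = 0.16×3.7/(1+0.98)×log₁₀(116.89/44.148)
    = 0.29899 × 0.42287 = 0.1264 m

S_c ≈ 126 mm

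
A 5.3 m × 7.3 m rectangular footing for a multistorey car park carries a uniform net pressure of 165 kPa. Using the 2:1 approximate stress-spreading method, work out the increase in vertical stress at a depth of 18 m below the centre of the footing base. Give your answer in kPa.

By the 2:1 method the load spreads at 1 horizontal : 2 vertical, so at depth z the loaded area has grown by z in each plan dimension:
Δσ = qBL/((B+z)(L+z)) = 165×5.3×7.3/((5.3+18)(7.3+18)) = 10.829 kPa

Δσ_z ≈ 10.8 kPa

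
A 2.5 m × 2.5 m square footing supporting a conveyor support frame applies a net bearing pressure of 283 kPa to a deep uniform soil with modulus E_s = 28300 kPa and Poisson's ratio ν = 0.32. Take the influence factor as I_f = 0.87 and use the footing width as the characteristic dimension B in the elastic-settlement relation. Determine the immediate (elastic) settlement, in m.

Immediate (elastic) settlement: S_e = q·B·(1−ν²)/E_s · I_f.
S_e = 283 × 2.5 × (1 − 0.32²) / 28300 × 0.87
    = 283 × 2.5 × 0.8976 / 28300 × 0.87
    = 0.01952 m

S_e ≈ 0.0195 m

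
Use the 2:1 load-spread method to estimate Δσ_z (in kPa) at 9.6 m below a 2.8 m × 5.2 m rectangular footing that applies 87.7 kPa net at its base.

Δσ_z ≈ 6.96 kPa

By the 2:1 method the load spreads at 1 horizontal : 2 vertical, so at depth z the loaded area has grown by z in each plan dimension:
Δσ = qBL/((B+z)(L+z)) = 87.7×2.8×5.2/((2.8+9.6)(5.2+9.6)) = 6.9579 kPa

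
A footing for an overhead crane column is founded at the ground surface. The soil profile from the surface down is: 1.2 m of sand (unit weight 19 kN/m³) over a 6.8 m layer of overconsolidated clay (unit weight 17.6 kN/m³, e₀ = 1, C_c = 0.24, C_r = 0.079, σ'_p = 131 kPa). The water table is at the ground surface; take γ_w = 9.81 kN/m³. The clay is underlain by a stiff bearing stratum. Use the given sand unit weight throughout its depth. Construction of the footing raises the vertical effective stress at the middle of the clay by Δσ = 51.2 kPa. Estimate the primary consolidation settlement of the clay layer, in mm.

S_c ≈ 100 mm

Mid-depth of clay below the ground surface: z = 1.2 + 6.8/2 = 4.6 m.
Total vertical stress at mid-clay: σ_v = 19×1.2 + 17.6×3.4 = 82.64 kPa.
Pore pressure: u = 9.81×(4.6 − 0) = 45.126 kPa.
Initial effective stress: σ'_0 = σ_v − u = 82.64 − 45.126 = 37.514 kPa.
Final effective stress: σ'_f = 37.514 + 51.2 = 88.714 kPa.
σ'_f = 88.714 ≤ σ'_p = 131 kPa, so the clay remains overconsolidated and only the recompression index applies:
S_c = C_r·H/(1+e₀)·log₁₀(σ'_f/σ'_0) = 0.079×6.8/2×log₁₀(88.714/37.514)
    = 0.2686 × 0.3738 = 0.1004 m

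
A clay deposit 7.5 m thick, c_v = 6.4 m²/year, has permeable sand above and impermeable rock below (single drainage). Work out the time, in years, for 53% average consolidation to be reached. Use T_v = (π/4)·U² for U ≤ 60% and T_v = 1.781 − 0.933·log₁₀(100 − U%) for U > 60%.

Drainage path length: H_d = H = 7.5 m (single drainage).
U ≤ 60%: T_v = (π/4)·U² = (π/4)×0.53² = 0.22062.
t = T_v·H_d²/c_v = 0.22062×7.5²/6.4 = 1.939 years.

t ≈ 1.94 years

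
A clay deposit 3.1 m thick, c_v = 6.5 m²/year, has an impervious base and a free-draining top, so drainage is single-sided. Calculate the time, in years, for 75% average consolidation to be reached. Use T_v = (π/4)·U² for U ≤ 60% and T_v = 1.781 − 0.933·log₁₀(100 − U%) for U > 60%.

Drainage path length: H_d = H = 3.1 m (single drainage).
U > 60%: T_v = 1.781 − 0.933·log₁₀(100 − 75) = 0.47672.
t = T_v·H_d²/c_v = 0.47672×3.1²/6.5 = 0.7048 years.

t ≈ 0.705 years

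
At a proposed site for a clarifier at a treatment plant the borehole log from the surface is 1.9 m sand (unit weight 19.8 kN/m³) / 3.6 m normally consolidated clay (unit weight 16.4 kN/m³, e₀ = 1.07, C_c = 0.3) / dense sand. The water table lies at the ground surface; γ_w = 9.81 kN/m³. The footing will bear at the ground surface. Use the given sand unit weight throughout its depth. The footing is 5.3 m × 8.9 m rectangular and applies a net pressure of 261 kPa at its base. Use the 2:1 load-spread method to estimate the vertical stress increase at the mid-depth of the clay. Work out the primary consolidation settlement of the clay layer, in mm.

S_c ≈ 342 mm

Mid-depth of clay below the ground surface: z = 1.9 + 3.6/2 = 3.7 m.
Total vertical stress at mid-clay: σ_v = 19.8×1.9 + 16.4×1.8 = 67.14 kPa.
Pore pressure: u = 9.81×(3.7 − 0) = 36.297 kPa.
Initial effective stress: σ'_0 = σ_v − u = 67.14 − 36.297 = 30.843 kPa.
Stress increase at mid-clay by the 2:1 spreading method:
Δσ = qBL/((B+z)(L+z)) = 261×5.3×8.9/((5.3+3.7)(8.9+3.7)) = 108.57 kPa
Final effective stress: σ'_f = σ'_0 + Δσ = 30.843 + 108.57 = 139.41 kPa.
Normally consolidated clay, so the full stress increment lies on the virgin compression line:
S_c = C_c·H/(1+e₀)·log₁₀(σ'_f/σ'_0) = 0.3×3.6/(1+1.07)×log₁₀(139.41/30.843)
    = 0.52174 × 0.65514 = 0.3418 m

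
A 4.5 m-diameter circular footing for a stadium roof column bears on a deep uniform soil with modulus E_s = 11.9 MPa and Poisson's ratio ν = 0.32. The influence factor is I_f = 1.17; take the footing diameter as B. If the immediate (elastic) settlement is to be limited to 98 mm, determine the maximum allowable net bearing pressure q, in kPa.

q ≈ 247 kPa

E_s = 11.9 MPa = 11900 kPa.
S_e = q·B·(1−ν²)/E_s · I_f  ⇒  q = S_e·E_s / (B·(1−ν²)·I_f).
q = 0.098 × 11900 / (4.5 × 0.8976 × 1.17) = 246.8 kPa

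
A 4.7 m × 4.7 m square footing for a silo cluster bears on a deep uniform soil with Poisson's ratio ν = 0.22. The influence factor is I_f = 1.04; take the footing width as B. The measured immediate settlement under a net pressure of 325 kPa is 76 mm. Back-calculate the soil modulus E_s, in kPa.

E_s ≈ 19900 kPa

S_e = q·B·(1−ν²)/E_s · I_f  ⇒  E_s = q·B·(1−ν²)·I_f / S_e.
E_s = 325 × 4.7 × 0.9516 × 1.04 / 0.076 = 19890 kPa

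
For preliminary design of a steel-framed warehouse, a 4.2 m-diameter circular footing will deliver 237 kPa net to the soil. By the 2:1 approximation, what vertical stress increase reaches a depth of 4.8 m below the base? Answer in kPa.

Δσ_z ≈ 51.6 kPa

By the 2:1 method the load spreads at 1 horizontal : 2 vertical, so at depth z the loaded area has grown by z in each plan dimension:
Δσ ≈ qD²/(D+z)² = 237×4.2²/(4.2+4.8)² = 51.613 kPa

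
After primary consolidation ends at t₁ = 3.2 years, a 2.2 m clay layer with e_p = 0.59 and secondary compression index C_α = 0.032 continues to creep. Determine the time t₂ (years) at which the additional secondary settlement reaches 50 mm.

S_s = C_α·H/(1+e_p)·log₁₀(t₂/t₁) ⇒ log₁₀(t₂/t₁) = S_s·(1+e_p)/(C_α·H).
log₁₀(t₂/t₁) = 0.05 × (1+0.59) / (0.032×2.2) = 1.129
t₂ = t₁ × 10^1.129 = 3.2 × 13.47 = 43.09 years

t₂ ≈ 43.1 years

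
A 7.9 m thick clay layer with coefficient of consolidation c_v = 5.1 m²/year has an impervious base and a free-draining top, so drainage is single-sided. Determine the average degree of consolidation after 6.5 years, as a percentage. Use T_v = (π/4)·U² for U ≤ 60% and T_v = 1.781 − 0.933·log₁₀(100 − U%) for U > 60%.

Drainage path length: H_d = H = 7.9 m (single drainage).
T_v = c_v·t/H_d² = 5.1×6.5/7.9² = 0.53116.
T_v = 0.53116 corresponds to the U > 60% branch:
U = 1 − 10^((1.781 − T_v)/0.933)/100 = 0.7814

U ≈ 78.1 %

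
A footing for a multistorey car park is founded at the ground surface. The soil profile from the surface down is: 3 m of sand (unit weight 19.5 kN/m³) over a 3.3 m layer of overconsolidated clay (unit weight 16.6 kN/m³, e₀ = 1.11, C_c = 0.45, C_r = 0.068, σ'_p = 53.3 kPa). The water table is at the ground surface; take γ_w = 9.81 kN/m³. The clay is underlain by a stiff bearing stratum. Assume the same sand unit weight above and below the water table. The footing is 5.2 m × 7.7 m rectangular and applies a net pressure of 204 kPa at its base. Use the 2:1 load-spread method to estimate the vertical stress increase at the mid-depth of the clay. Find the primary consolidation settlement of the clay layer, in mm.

S_c ≈ 227 mm

Mid-depth of clay below the ground surface: z = 3 + 3.3/2 = 4.65 m.
Total vertical stress at mid-clay: σ_v = 19.5×3 + 16.6×1.65 = 85.89 kPa.
Pore pressure: u = 9.81×(4.65 − 0) = 45.617 kPa.
Initial effective stress: σ'_0 = σ_v − u = 85.89 − 45.617 = 40.273 kPa.
Stress increase at mid-clay by the 2:1 spreading method:
Δσ = qBL/((B+z)(L+z)) = 204×5.2×7.7/((5.2+4.65)(7.7+4.65)) = 67.146 kPa
Final effective stress: σ'_f = 40.273 + 67.146 = 107.42 kPa.
σ'_f = 107.42 > σ'_p = 53.3 kPa, so the stress path crosses the preconsolidation pressure — recompression up to σ'_p, then virgin compression beyond:
S_c = H/(1+e₀)·[C_r·log₁₀(σ'_p/σ'_0) + C_c·log₁₀(σ'_f/σ'_p)]
    = 3.3/2.11 × [0.068×log₁₀(53.3/40.273) + 0.45×log₁₀(107.42/53.3)]
    = 1.564 × [0.0082765 + 0.13696] = 0.2271 m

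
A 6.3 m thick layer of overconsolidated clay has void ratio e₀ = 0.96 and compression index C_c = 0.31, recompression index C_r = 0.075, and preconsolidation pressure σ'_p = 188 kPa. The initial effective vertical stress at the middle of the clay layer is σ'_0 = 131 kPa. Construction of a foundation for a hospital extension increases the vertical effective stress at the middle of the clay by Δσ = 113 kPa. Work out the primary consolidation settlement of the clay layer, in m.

S_c ≈ 0.151 m

Final effective stress: σ'_f = 131 + 113 = 244 kPa.
σ'_f = 244 > σ'_p = 188 kPa, so the stress path crosses the preconsolidation pressure — recompression up to σ'_p, then virgin compression beyond:
S_c = H/(1+e₀)·[C_r·log₁₀(σ'_p/σ'_0) + C_c·log₁₀(σ'_f/σ'_p)]
    = 6.3/1.96 × [0.075×log₁₀(188/131) + 0.31×log₁₀(244/188)]
    = 3.2143 × [0.011766 + 0.035102] = 0.1506 m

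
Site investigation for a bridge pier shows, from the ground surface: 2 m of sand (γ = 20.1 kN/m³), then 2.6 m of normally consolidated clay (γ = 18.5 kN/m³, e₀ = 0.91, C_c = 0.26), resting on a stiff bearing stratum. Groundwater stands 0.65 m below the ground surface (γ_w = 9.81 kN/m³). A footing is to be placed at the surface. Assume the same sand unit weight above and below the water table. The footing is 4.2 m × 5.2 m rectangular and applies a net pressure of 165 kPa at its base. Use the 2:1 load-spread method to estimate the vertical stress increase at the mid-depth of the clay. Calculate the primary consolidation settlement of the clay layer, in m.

S_c ≈ 0.139 m

Mid-depth of clay below the ground surface: z = 2 + 2.6/2 = 3.3 m.
Total vertical stress at mid-clay: σ_v = 20.1×2 + 18.5×1.3 = 64.25 kPa.
Pore pressure: u = 9.81×(3.3 − 0.65) = 25.997 kPa.
Initial effective stress: σ'_0 = σ_v − u = 64.25 − 25.997 = 38.253 kPa.
Stress increase at mid-clay by the 2:1 spreading method:
Δσ = qBL/((B+z)(L+z)) = 165×4.2×5.2/((4.2+3.3)(5.2+3.3)) = 56.527 kPa
Final effective stress: σ'_f = σ'_0 + Δσ = 38.253 + 56.527 = 94.78 kPa.
Normally consolidated clay, so the full stress increment lies on the virgin compression line:
S_c = C_c·H/(1+e₀)·log₁₀(σ'_f/σ'_0) = 0.26×2.6/(1+0.91)×log₁₀(94.78/38.253)
    = 0.35393 × 0.39405 = 0.1395 m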